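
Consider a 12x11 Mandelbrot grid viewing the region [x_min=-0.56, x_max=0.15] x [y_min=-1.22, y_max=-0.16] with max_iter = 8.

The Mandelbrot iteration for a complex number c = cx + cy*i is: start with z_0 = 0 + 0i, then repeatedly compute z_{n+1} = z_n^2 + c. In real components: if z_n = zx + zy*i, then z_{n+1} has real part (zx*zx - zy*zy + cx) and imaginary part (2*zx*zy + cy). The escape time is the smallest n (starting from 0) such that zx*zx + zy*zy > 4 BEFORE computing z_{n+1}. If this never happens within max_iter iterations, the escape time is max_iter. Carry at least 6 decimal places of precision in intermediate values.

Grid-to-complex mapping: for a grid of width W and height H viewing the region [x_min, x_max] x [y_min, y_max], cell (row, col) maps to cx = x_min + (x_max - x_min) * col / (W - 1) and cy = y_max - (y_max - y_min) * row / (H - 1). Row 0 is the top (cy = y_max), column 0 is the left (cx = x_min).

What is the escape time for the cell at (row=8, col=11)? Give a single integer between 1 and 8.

Answer: 4

Derivation:
z_0 = 0 + 0i, c = 0.1500 + -1.0080i
Iter 1: z = 0.1500 + -1.0080i, |z|^2 = 1.0386
Iter 2: z = -0.8436 + -1.3104i, |z|^2 = 2.4287
Iter 3: z = -0.8555 + 1.2028i, |z|^2 = 2.1787
Iter 4: z = -0.5648 + -3.0661i, |z|^2 = 9.7201
Escaped at iteration 4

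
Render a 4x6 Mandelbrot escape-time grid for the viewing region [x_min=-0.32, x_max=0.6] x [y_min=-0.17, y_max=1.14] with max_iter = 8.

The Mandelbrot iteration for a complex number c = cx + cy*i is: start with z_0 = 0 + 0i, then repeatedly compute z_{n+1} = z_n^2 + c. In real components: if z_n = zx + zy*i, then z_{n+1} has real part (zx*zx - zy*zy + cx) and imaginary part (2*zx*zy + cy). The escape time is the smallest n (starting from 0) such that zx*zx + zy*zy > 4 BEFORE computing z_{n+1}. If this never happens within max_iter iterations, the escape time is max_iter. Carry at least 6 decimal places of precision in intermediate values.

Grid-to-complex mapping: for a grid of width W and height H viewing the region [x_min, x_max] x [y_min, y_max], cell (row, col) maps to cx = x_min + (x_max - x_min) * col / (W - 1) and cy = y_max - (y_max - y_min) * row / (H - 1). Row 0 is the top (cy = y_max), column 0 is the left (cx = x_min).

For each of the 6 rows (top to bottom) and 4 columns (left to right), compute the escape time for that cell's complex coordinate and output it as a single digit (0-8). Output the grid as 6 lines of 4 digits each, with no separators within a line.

Answer: 4422
6843
8883
8884
8884
8884

Derivation:
(row=0, col=0): c = -0.3200 + 1.1400i → escape time 4
(row=0, col=1): c = -0.0133 + 1.1400i → escape time 4
(row=0, col=2): c = 0.2933 + 1.1400i → escape time 2
(row=0, col=3): c = 0.6000 + 1.1400i → escape time 2
(row=1, col=0): c = -0.3200 + 0.8780i → escape time 6
(row=1, col=1): c = -0.0133 + 0.8780i → escape time 8
(row=1, col=2): c = 0.2933 + 0.8780i → escape time 4
(row=1, col=3): c = 0.6000 + 0.8780i → escape time 3
(row=2, col=0): c = -0.3200 + 0.6160i → escape time 8
(row=2, col=1): c = -0.0133 + 0.6160i → escape time 8
(row=2, col=2): c = 0.2933 + 0.6160i → escape time 8
(row=2, col=3): c = 0.6000 + 0.6160i → escape time 3
(row=3, col=0): c = -0.3200 + 0.3540i → escape time 8
(row=3, col=1): c = -0.0133 + 0.3540i → escape time 8
(row=3, col=2): c = 0.2933 + 0.3540i → escape time 8
(row=3, col=3): c = 0.6000 + 0.3540i → escape time 4
(row=4, col=0): c = -0.3200 + 0.0920i → escape time 8
(row=4, col=1): c = -0.0133 + 0.0920i → escape time 8
(row=4, col=2): c = 0.2933 + 0.0920i → escape time 8
(row=4, col=3): c = 0.6000 + 0.0920i → escape time 4
(row=5, col=0): c = -0.3200 + -0.1700i → escape time 8
(row=5, col=1): c = -0.0133 + -0.1700i → escape time 8
(row=5, col=2): c = 0.2933 + -0.1700i → escape time 8
(row=5, col=3): c = 0.6000 + -0.1700i → escape time 4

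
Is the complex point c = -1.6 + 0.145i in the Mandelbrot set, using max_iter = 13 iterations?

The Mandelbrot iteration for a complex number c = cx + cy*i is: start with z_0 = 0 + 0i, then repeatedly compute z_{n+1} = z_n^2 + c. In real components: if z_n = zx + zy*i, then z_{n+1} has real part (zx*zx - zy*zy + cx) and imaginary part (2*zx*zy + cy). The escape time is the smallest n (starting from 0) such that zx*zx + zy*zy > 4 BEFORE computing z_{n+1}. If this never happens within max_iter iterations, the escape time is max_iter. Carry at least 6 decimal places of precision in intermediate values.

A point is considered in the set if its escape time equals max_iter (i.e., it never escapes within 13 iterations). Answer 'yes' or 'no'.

z_0 = 0 + 0i, c = -1.6000 + 0.1450i
Iter 1: z = -1.6000 + 0.1450i, |z|^2 = 2.5810
Iter 2: z = 0.9390 + -0.3190i, |z|^2 = 0.9834
Iter 3: z = -0.8201 + -0.4541i, |z|^2 = 0.8787
Iter 4: z = -1.1336 + 0.8897i, |z|^2 = 2.0768
Iter 5: z = -1.1065 + -1.8723i, |z|^2 = 4.7299
Escaped at iteration 5

Answer: no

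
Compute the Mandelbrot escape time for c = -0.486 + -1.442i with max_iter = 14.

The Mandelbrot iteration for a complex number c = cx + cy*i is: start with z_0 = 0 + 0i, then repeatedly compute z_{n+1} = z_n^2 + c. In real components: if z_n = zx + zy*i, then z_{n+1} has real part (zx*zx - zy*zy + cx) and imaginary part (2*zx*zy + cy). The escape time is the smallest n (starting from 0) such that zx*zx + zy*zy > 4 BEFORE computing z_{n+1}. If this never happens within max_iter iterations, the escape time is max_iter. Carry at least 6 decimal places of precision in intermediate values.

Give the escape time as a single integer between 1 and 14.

Answer: 2

Derivation:
z_0 = 0 + 0i, c = -0.4860 + -1.4420i
Iter 1: z = -0.4860 + -1.4420i, |z|^2 = 2.3156
Iter 2: z = -2.3292 + -0.0404i, |z|^2 = 5.4267
Escaped at iteration 2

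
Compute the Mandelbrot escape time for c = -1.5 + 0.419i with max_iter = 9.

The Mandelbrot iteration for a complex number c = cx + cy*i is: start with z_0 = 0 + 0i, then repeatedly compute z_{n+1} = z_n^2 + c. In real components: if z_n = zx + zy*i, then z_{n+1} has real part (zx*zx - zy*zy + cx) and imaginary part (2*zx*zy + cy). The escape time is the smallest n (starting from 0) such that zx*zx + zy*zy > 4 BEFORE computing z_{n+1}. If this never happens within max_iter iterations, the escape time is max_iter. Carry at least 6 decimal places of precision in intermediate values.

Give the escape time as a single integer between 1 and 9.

z_0 = 0 + 0i, c = -1.5000 + 0.4190i
Iter 1: z = -1.5000 + 0.4190i, |z|^2 = 2.4256
Iter 2: z = 0.5744 + -0.8380i, |z|^2 = 1.0322
Iter 3: z = -1.8723 + -0.5438i, |z|^2 = 3.8010
Iter 4: z = 1.7097 + 2.4551i, |z|^2 = 8.9507
Escaped at iteration 4

Answer: 4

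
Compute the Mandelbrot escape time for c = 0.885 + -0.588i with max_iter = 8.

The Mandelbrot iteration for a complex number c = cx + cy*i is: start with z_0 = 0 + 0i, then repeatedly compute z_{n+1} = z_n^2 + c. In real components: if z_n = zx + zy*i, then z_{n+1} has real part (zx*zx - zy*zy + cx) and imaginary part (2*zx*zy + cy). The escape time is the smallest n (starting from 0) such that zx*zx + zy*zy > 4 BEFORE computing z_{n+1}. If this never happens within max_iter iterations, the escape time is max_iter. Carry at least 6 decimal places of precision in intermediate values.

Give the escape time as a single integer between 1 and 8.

z_0 = 0 + 0i, c = 0.8850 + -0.5880i
Iter 1: z = 0.8850 + -0.5880i, |z|^2 = 1.1290
Iter 2: z = 1.3225 + -1.6288i, |z|^2 = 4.4018
Escaped at iteration 2

Answer: 2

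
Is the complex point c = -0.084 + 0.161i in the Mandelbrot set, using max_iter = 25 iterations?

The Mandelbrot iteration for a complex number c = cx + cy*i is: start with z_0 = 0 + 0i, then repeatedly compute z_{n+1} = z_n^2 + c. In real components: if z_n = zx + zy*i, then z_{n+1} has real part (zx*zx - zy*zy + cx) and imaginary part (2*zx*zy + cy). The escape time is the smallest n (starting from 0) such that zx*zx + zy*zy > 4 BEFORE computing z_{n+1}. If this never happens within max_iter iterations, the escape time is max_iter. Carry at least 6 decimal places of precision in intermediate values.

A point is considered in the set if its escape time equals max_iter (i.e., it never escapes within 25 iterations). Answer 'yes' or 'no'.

z_0 = 0 + 0i, c = -0.0840 + 0.1610i
Iter 1: z = -0.0840 + 0.1610i, |z|^2 = 0.0330
Iter 2: z = -0.1029 + 0.1340i, |z|^2 = 0.0285
Iter 3: z = -0.0914 + 0.1334i, |z|^2 = 0.0262
Iter 4: z = -0.0935 + 0.1366i, |z|^2 = 0.0274
Iter 5: z = -0.0939 + 0.1355i, |z|^2 = 0.0272
Iter 6: z = -0.0935 + 0.1356i, |z|^2 = 0.0271
Iter 7: z = -0.0936 + 0.1356i, |z|^2 = 0.0272
Iter 8: z = -0.0936 + 0.1356i, |z|^2 = 0.0272
Iter 9: z = -0.0936 + 0.1356i, |z|^2 = 0.0272
Iter 10: z = -0.0936 + 0.1356i, |z|^2 = 0.0272
Iter 11: z = -0.0936 + 0.1356i, |z|^2 = 0.0272
Iter 12: z = -0.0936 + 0.1356i, |z|^2 = 0.0272
Iter 13: z = -0.0936 + 0.1356i, |z|^2 = 0.0272
Iter 14: z = -0.0936 + 0.1356i, |z|^2 = 0.0272
Iter 15: z = -0.0936 + 0.1356i, |z|^2 = 0.0272
Iter 16: z = -0.0936 + 0.1356i, |z|^2 = 0.0272
Iter 17: z = -0.0936 + 0.1356i, |z|^2 = 0.0272
Iter 18: z = -0.0936 + 0.1356i, |z|^2 = 0.0272
Iter 19: z = -0.0936 + 0.1356i, |z|^2 = 0.0272
Iter 20: z = -0.0936 + 0.1356i, |z|^2 = 0.0272
Iter 21: z = -0.0936 + 0.1356i, |z|^2 = 0.0272
Iter 22: z = -0.0936 + 0.1356i, |z|^2 = 0.0272
Iter 23: z = -0.0936 + 0.1356i, |z|^2 = 0.0272
Iter 24: z = -0.0936 + 0.1356i, |z|^2 = 0.0272
Did not escape in 25 iterations → in set

Answer: yes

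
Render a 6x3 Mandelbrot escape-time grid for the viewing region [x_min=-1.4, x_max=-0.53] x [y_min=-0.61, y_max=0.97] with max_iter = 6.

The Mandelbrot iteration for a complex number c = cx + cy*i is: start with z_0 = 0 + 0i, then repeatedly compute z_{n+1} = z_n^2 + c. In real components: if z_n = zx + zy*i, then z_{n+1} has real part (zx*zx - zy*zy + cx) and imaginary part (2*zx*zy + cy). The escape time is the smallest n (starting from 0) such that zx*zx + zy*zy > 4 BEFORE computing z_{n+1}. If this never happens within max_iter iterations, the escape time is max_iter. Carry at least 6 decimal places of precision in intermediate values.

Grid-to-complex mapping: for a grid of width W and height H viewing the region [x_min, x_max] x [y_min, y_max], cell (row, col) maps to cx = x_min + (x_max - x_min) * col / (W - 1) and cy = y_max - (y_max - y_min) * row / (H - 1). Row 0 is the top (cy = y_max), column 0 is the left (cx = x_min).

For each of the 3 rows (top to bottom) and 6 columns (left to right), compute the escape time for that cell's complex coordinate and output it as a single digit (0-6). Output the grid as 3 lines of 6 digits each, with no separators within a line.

Answer: 333344
666666
334566

Derivation:
(row=0, col=0): c = -1.4000 + 0.9700i → escape time 3
(row=0, col=1): c = -1.2260 + 0.9700i → escape time 3
(row=0, col=2): c = -1.0520 + 0.9700i → escape time 3
(row=0, col=3): c = -0.8780 + 0.9700i → escape time 3
(row=0, col=4): c = -0.7040 + 0.9700i → escape time 4
(row=0, col=5): c = -0.5300 + 0.9700i → escape time 4
(row=1, col=0): c = -1.4000 + 0.1800i → escape time 6
(row=1, col=1): c = -1.2260 + 0.1800i → escape time 6
(row=1, col=2): c = -1.0520 + 0.1800i → escape time 6
(row=1, col=3): c = -0.8780 + 0.1800i → escape time 6
(row=1, col=4): c = -0.7040 + 0.1800i → escape time 6
(row=1, col=5): c = -0.5300 + 0.1800i → escape time 6
(row=2, col=0): c = -1.4000 + -0.6100i → escape time 3
(row=2, col=1): c = -1.2260 + -0.6100i → escape time 3
(row=2, col=2): c = -1.0520 + -0.6100i → escape time 4
(row=2, col=3): c = -0.8780 + -0.6100i → escape time 5
(row=2, col=4): c = -0.7040 + -0.6100i → escape time 6
(row=2, col=5): c = -0.5300 + -0.6100i → escape time 6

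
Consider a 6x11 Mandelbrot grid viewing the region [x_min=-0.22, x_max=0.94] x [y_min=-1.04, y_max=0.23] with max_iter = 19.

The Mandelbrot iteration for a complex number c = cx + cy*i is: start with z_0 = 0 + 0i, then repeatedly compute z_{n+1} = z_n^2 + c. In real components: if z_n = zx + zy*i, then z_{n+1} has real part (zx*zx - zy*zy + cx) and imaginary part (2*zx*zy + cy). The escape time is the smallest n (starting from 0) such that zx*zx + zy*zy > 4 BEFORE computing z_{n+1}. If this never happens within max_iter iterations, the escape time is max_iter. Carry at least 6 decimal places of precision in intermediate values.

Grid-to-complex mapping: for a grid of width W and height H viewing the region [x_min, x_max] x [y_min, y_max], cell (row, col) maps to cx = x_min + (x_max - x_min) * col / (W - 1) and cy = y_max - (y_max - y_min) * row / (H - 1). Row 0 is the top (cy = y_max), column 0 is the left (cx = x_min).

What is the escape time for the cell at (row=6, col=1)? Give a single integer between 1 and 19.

Answer: 19

Derivation:
z_0 = 0 + 0i, c = 0.0120 + -0.5320i
Iter 1: z = 0.0120 + -0.5320i, |z|^2 = 0.2832
Iter 2: z = -0.2709 + -0.5448i, |z|^2 = 0.3701
Iter 3: z = -0.2114 + -0.2369i, |z|^2 = 0.1008
Iter 4: z = 0.0006 + -0.4319i, |z|^2 = 0.1865
Iter 5: z = -0.1745 + -0.5325i, |z|^2 = 0.3140
Iter 6: z = -0.2411 + -0.3462i, |z|^2 = 0.1780
Iter 7: z = -0.0497 + -0.3651i, |z|^2 = 0.1357
Iter 8: z = -0.1188 + -0.4957i, |z|^2 = 0.2599
Iter 9: z = -0.2196 + -0.4142i, |z|^2 = 0.2198
Iter 10: z = -0.1113 + -0.3501i, |z|^2 = 0.1349
Iter 11: z = -0.0981 + -0.4541i, |z|^2 = 0.2158
Iter 12: z = -0.1845 + -0.4429i, |z|^2 = 0.2302
Iter 13: z = -0.1501 + -0.3686i, |z|^2 = 0.1584
Iter 14: z = -0.1013 + -0.4214i, |z|^2 = 0.1878
Iter 15: z = -0.1553 + -0.4466i, |z|^2 = 0.2236
Iter 16: z = -0.1634 + -0.3933i, |z|^2 = 0.1814
Iter 17: z = -0.1160 + -0.4035i, |z|^2 = 0.1763
Iter 18: z = -0.1374 + -0.4384i, |z|^2 = 0.2111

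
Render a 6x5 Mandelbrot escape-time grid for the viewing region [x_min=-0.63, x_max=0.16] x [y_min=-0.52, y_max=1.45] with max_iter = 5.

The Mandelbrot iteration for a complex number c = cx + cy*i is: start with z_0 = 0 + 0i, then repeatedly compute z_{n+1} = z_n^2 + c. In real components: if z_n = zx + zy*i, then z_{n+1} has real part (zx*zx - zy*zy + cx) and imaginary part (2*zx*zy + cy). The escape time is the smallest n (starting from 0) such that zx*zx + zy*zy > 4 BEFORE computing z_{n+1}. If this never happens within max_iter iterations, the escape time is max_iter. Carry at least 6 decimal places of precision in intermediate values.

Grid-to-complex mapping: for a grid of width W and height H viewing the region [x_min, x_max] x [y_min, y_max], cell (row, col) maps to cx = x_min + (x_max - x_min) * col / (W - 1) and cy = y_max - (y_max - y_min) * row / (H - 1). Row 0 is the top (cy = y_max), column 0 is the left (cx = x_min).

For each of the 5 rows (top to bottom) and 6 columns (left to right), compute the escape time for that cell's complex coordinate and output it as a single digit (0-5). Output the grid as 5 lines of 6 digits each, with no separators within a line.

(row=0, col=0): c = -0.6300 + 1.4500i → escape time 2
(row=0, col=1): c = -0.4720 + 1.4500i → escape time 2
(row=0, col=2): c = -0.3140 + 1.4500i → escape time 2
(row=0, col=3): c = -0.1560 + 1.4500i → escape time 2
(row=0, col=4): c = 0.0020 + 1.4500i → escape time 2
(row=0, col=5): c = 0.1600 + 1.4500i → escape time 2
(row=1, col=0): c = -0.6300 + 0.9575i → escape time 4
(row=1, col=1): c = -0.4720 + 0.9575i → escape time 4
(row=1, col=2): c = -0.3140 + 0.9575i → escape time 5
(row=1, col=3): c = -0.1560 + 0.9575i → escape time 5
(row=1, col=4): c = 0.0020 + 0.9575i → escape time 5
(row=1, col=5): c = 0.1600 + 0.9575i → escape time 4
(row=2, col=0): c = -0.6300 + 0.4650i → escape time 5
(row=2, col=1): c = -0.4720 + 0.4650i → escape time 5
(row=2, col=2): c = -0.3140 + 0.4650i → escape time 5
(row=2, col=3): c = -0.1560 + 0.4650i → escape time 5
(row=2, col=4): c = 0.0020 + 0.4650i → escape time 5
(row=2, col=5): c = 0.1600 + 0.4650i → escape time 5
(row=3, col=0): c = -0.6300 + -0.0275i → escape time 5
(row=3, col=1): c = -0.4720 + -0.0275i → escape time 5
(row=3, col=2): c = -0.3140 + -0.0275i → escape time 5
(row=3, col=3): c = -0.1560 + -0.0275i → escape time 5
(row=3, col=4): c = 0.0020 + -0.0275i → escape time 5
(row=3, col=5): c = 0.1600 + -0.0275i → escape time 5
(row=4, col=0): c = -0.6300 + -0.5200i → escape time 5
(row=4, col=1): c = -0.4720 + -0.5200i → escape time 5
(row=4, col=2): c = -0.3140 + -0.5200i → escape time 5
(row=4, col=3): c = -0.1560 + -0.5200i → escape time 5
(row=4, col=4): c = 0.0020 + -0.5200i → escape time 5
(row=4, col=5): c = 0.1600 + -0.5200i → escape time 5

Answer: 222222
445554
555555
555555
555555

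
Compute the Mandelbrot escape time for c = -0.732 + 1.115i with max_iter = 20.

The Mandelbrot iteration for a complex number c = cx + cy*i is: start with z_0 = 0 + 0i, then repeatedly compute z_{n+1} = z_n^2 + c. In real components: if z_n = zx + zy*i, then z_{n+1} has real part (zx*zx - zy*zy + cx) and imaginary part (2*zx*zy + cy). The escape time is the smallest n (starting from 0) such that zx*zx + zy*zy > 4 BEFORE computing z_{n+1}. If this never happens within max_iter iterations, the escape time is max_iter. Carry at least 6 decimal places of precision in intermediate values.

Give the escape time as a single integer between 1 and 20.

z_0 = 0 + 0i, c = -0.7320 + 1.1150i
Iter 1: z = -0.7320 + 1.1150i, |z|^2 = 1.7790
Iter 2: z = -1.4394 + -0.5174i, |z|^2 = 2.3395
Iter 3: z = 1.0722 + 2.6044i, |z|^2 = 7.9324
Escaped at iteration 3

Answer: 3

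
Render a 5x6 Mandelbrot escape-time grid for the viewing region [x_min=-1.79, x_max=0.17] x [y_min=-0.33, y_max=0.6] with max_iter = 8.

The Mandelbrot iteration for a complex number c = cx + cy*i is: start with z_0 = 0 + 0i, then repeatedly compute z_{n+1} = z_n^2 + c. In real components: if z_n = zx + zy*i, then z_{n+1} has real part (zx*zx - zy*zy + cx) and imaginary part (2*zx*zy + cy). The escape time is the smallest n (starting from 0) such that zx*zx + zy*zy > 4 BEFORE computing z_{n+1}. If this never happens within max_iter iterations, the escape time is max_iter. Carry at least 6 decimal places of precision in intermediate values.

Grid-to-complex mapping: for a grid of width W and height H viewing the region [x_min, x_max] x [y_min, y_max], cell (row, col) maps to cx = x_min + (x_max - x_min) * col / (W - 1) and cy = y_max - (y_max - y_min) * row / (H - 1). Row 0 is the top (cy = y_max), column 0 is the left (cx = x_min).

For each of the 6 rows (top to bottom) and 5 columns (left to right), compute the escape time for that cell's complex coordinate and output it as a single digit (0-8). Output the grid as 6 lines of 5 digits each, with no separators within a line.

(row=0, col=0): c = -1.7900 + 0.6000i → escape time 3
(row=0, col=1): c = -1.3000 + 0.6000i → escape time 3
(row=0, col=2): c = -0.8100 + 0.6000i → escape time 5
(row=0, col=3): c = -0.3200 + 0.6000i → escape time 8
(row=0, col=4): c = 0.1700 + 0.6000i → escape time 8
(row=1, col=0): c = -1.7900 + 0.4140i → escape time 3
(row=1, col=1): c = -1.3000 + 0.4140i → escape time 7
(row=1, col=2): c = -0.8100 + 0.4140i → escape time 7
(row=1, col=3): c = -0.3200 + 0.4140i → escape time 8
(row=1, col=4): c = 0.1700 + 0.4140i → escape time 8
(row=2, col=0): c = -1.7900 + 0.2280i → escape time 4
(row=2, col=1): c = -1.3000 + 0.2280i → escape time 7
(row=2, col=2): c = -0.8100 + 0.2280i → escape time 8
(row=2, col=3): c = -0.3200 + 0.2280i → escape time 8
(row=2, col=4): c = 0.1700 + 0.2280i → escape time 8
(row=3, col=0): c = -1.7900 + 0.0420i → escape time 7
(row=3, col=1): c = -1.3000 + 0.0420i → escape time 8
(row=3, col=2): c = -0.8100 + 0.0420i → escape time 8
(row=3, col=3): c = -0.3200 + 0.0420i → escape time 8
(row=3, col=4): c = 0.1700 + 0.0420i → escape time 8
(row=4, col=0): c = -1.7900 + -0.1440i → escape time 4
(row=4, col=1): c = -1.3000 + -0.1440i → escape time 8
(row=4, col=2): c = -0.8100 + -0.1440i → escape time 8
(row=4, col=3): c = -0.3200 + -0.1440i → escape time 8
(row=4, col=4): c = 0.1700 + -0.1440i → escape time 8
(row=5, col=0): c = -1.7900 + -0.3300i → escape time 3
(row=5, col=1): c = -1.3000 + -0.3300i → escape time 7
(row=5, col=2): c = -0.8100 + -0.3300i → escape time 8
(row=5, col=3): c = -0.3200 + -0.3300i → escape time 8
(row=5, col=4): c = 0.1700 + -0.3300i → escape time 8

Answer: 33588
37788
47888
78888
48888
37888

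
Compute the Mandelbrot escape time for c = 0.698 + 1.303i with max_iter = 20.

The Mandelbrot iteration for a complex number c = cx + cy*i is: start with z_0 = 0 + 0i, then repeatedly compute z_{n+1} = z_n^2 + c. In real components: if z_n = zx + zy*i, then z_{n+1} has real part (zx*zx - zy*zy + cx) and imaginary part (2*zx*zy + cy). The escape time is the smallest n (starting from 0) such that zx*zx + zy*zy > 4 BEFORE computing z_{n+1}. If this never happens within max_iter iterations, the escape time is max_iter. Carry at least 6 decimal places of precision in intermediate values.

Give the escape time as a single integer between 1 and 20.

z_0 = 0 + 0i, c = 0.6980 + 1.3030i
Iter 1: z = 0.6980 + 1.3030i, |z|^2 = 2.1850
Iter 2: z = -0.5126 + 3.1220i, |z|^2 = 10.0096
Escaped at iteration 2

Answer: 2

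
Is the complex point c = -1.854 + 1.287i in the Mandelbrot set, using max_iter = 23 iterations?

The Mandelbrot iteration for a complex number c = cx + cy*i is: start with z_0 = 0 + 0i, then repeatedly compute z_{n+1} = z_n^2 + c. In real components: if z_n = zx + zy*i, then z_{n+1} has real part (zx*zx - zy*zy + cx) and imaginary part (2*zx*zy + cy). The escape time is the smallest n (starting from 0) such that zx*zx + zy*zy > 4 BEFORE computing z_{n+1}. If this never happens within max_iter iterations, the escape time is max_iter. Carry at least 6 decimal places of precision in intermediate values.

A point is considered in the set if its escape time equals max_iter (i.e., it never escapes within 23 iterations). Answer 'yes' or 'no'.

z_0 = 0 + 0i, c = -1.8540 + 1.2870i
Iter 1: z = -1.8540 + 1.2870i, |z|^2 = 5.0937
Escaped at iteration 1

Answer: no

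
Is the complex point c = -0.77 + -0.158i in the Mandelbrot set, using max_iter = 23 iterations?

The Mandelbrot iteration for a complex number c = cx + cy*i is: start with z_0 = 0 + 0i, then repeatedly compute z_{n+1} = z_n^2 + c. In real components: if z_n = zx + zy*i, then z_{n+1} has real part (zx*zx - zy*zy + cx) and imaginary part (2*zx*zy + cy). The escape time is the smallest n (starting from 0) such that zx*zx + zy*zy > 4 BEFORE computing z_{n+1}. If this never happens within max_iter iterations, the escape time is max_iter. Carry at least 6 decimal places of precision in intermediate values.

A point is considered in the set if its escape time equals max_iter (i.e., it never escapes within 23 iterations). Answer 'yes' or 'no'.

Answer: no

Derivation:
z_0 = 0 + 0i, c = -0.7700 + -0.1580i
Iter 1: z = -0.7700 + -0.1580i, |z|^2 = 0.6179
Iter 2: z = -0.2021 + 0.0853i, |z|^2 = 0.0481
Iter 3: z = -0.7364 + -0.1925i, |z|^2 = 0.5794
Iter 4: z = -0.2647 + 0.1255i, |z|^2 = 0.0858
Iter 5: z = -0.7157 + -0.2244i, |z|^2 = 0.5626
Iter 6: z = -0.3082 + 0.1633i, |z|^2 = 0.1216
Iter 7: z = -0.7017 + -0.2586i, |z|^2 = 0.5593
Iter 8: z = -0.3445 + 0.2049i, |z|^2 = 0.1607
Iter 9: z = -0.6933 + -0.2992i, |z|^2 = 0.5702
Iter 10: z = -0.3788 + 0.2569i, |z|^2 = 0.2095
Iter 11: z = -0.6925 + -0.3526i, |z|^2 = 0.6039
Iter 12: z = -0.4148 + 0.3304i, |z|^2 = 0.2813
Iter 13: z = -0.7071 + -0.4321i, |z|^2 = 0.6867
Iter 14: z = -0.4568 + 0.4531i, |z|^2 = 0.4139
Iter 15: z = -0.7666 + -0.5719i, |z|^2 = 0.9148
Iter 16: z = -0.5094 + 0.7189i, |z|^2 = 0.7763
Iter 17: z = -1.0273 + -0.8904i, |z|^2 = 1.8482
Iter 18: z = -0.5075 + 1.6715i, |z|^2 = 3.0514
Iter 19: z = -3.3063 + -1.8544i, |z|^2 = 14.3707
Escaped at iteration 19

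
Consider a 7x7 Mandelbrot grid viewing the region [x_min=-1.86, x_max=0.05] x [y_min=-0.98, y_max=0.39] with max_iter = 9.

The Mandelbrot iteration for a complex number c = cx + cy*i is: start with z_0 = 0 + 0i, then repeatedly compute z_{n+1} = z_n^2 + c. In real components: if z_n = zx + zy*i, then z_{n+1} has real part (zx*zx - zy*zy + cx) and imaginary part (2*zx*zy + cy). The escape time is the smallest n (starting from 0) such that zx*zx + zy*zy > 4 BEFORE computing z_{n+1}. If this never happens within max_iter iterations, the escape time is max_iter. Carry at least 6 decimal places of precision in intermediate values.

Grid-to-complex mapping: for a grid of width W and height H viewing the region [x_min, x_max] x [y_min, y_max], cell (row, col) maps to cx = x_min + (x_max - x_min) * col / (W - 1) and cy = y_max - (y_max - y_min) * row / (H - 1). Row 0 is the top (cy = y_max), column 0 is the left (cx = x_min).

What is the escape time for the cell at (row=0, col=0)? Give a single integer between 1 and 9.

Answer: 3

Derivation:
z_0 = 0 + 0i, c = -1.8600 + 0.3900i
Iter 1: z = -1.8600 + 0.3900i, |z|^2 = 3.6117
Iter 2: z = 1.4475 + -1.0608i, |z|^2 = 3.2206
Iter 3: z = -0.8900 + -2.6810i, |z|^2 = 7.9800
Escaped at iteration 3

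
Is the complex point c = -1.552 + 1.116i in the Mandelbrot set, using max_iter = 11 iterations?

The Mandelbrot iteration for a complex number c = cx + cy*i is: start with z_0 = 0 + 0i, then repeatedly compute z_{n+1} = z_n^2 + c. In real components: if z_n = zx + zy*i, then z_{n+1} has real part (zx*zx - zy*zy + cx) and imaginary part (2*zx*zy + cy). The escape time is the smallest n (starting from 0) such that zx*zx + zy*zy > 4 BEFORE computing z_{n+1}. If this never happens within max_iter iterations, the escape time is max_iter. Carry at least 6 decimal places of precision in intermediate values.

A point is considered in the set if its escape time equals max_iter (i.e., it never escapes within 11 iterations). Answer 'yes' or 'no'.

z_0 = 0 + 0i, c = -1.5520 + 1.1160i
Iter 1: z = -1.5520 + 1.1160i, |z|^2 = 3.6542
Iter 2: z = -0.3888 + -2.3481i, |z|^2 = 5.6645
Escaped at iteration 2

Answer: no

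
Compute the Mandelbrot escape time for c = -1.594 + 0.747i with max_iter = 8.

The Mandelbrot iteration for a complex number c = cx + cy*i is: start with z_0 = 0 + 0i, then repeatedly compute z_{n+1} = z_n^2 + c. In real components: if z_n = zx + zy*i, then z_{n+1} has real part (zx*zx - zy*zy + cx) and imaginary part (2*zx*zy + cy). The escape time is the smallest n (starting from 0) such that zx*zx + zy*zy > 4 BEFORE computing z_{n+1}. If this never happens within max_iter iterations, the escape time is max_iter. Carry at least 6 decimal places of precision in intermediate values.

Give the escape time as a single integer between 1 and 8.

Answer: 3

Derivation:
z_0 = 0 + 0i, c = -1.5940 + 0.7470i
Iter 1: z = -1.5940 + 0.7470i, |z|^2 = 3.0988
Iter 2: z = 0.3888 + -1.6344i, |z|^2 = 2.8226
Iter 3: z = -4.1142 + -0.5240i, |z|^2 = 17.2012
Escaped at iteration 3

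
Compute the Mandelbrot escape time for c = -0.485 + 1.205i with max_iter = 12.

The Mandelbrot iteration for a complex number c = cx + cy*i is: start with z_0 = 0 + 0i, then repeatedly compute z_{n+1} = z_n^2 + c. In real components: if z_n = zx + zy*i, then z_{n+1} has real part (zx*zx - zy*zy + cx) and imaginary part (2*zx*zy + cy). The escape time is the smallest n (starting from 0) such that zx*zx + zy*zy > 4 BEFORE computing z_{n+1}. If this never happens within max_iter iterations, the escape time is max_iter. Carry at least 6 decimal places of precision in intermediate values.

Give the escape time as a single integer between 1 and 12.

z_0 = 0 + 0i, c = -0.4850 + 1.2050i
Iter 1: z = -0.4850 + 1.2050i, |z|^2 = 1.6873
Iter 2: z = -1.7018 + 0.0362i, |z|^2 = 2.8974
Iter 3: z = 2.4098 + 1.0820i, |z|^2 = 6.9779
Escaped at iteration 3

Answer: 3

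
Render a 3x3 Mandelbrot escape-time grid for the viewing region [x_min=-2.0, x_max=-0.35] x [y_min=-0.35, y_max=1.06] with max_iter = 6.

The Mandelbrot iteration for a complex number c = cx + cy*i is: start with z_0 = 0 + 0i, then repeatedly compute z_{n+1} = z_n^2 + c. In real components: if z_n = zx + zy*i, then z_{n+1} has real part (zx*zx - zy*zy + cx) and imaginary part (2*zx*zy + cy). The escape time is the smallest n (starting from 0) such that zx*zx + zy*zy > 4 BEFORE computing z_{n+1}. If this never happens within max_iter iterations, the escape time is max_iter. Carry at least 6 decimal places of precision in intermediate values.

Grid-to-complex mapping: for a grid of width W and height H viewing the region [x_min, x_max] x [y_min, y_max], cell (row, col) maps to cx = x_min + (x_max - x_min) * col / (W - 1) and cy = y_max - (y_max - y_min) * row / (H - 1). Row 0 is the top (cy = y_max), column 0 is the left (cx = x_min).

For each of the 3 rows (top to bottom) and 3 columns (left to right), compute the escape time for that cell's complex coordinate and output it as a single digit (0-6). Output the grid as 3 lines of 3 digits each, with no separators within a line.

Answer: 134
166
166

Derivation:
(row=0, col=0): c = -2.0000 + 1.0600i → escape time 1
(row=0, col=1): c = -1.1750 + 1.0600i → escape time 3
(row=0, col=2): c = -0.3500 + 1.0600i → escape time 4
(row=1, col=0): c = -2.0000 + 0.3550i → escape time 1
(row=1, col=1): c = -1.1750 + 0.3550i → escape time 6
(row=1, col=2): c = -0.3500 + 0.3550i → escape time 6
(row=2, col=0): c = -2.0000 + -0.3500i → escape time 1
(row=2, col=1): c = -1.1750 + -0.3500i → escape time 6
(row=2, col=2): c = -0.3500 + -0.3500i → escape time 6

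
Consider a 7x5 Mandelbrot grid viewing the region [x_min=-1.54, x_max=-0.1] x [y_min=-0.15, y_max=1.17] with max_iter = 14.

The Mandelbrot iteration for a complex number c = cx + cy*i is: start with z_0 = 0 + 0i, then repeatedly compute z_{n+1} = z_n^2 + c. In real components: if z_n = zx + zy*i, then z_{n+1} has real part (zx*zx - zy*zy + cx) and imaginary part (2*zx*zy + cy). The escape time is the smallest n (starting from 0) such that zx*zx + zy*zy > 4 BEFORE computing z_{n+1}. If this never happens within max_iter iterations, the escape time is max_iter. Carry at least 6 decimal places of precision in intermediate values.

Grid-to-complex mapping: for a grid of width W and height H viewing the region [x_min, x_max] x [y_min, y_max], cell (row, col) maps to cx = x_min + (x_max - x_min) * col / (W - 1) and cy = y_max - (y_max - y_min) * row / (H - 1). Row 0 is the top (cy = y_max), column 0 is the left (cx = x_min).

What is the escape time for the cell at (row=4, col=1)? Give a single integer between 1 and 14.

z_0 = 0 + 0i, c = -1.3000 + -0.1500i
Iter 1: z = -1.3000 + -0.1500i, |z|^2 = 1.7125
Iter 2: z = 0.3675 + 0.2400i, |z|^2 = 0.1927
Iter 3: z = -1.2225 + 0.0264i, |z|^2 = 1.4953
Iter 4: z = 0.1939 + -0.2146i, |z|^2 = 0.0836
Iter 5: z = -1.3084 + -0.2332i, |z|^2 = 1.7664
Iter 6: z = 0.3576 + 0.4603i, |z|^2 = 0.3397
Iter 7: z = -1.3840 + 0.1792i, |z|^2 = 1.9475
Iter 8: z = 0.5833 + -0.6460i, |z|^2 = 0.7575
Iter 9: z = -1.3771 + -0.9036i, |z|^2 = 2.7128
Iter 10: z = -0.2201 + 2.3386i, |z|^2 = 5.5175
Escaped at iteration 10

Answer: 10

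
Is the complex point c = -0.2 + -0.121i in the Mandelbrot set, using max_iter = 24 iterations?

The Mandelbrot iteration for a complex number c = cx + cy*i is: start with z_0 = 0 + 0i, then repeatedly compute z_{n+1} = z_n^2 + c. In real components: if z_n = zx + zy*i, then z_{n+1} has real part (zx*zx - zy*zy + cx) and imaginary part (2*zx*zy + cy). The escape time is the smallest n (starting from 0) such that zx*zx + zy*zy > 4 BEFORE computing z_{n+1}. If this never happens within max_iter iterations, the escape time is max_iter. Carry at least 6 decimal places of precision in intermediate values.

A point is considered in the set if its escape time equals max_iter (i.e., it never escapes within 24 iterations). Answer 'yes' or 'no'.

z_0 = 0 + 0i, c = -0.2000 + -0.1210i
Iter 1: z = -0.2000 + -0.1210i, |z|^2 = 0.0546
Iter 2: z = -0.1746 + -0.0726i, |z|^2 = 0.0358
Iter 3: z = -0.1748 + -0.0956i, |z|^2 = 0.0397
Iter 4: z = -0.1786 + -0.0876i, |z|^2 = 0.0396
Iter 5: z = -0.1758 + -0.0897i, |z|^2 = 0.0389
Iter 6: z = -0.1772 + -0.0895i, |z|^2 = 0.0394
Iter 7: z = -0.1766 + -0.0893i, |z|^2 = 0.0392
Iter 8: z = -0.1768 + -0.0895i, |z|^2 = 0.0393
Iter 9: z = -0.1768 + -0.0894i, |z|^2 = 0.0392
Iter 10: z = -0.1767 + -0.0894i, |z|^2 = 0.0392
Iter 11: z = -0.1768 + -0.0894i, |z|^2 = 0.0392
Iter 12: z = -0.1767 + -0.0894i, |z|^2 = 0.0392
Iter 13: z = -0.1768 + -0.0894i, |z|^2 = 0.0392
Iter 14: z = -0.1768 + -0.0894i, |z|^2 = 0.0392
Iter 15: z = -0.1768 + -0.0894i, |z|^2 = 0.0392
Iter 16: z = -0.1768 + -0.0894i, |z|^2 = 0.0392
Iter 17: z = -0.1768 + -0.0894i, |z|^2 = 0.0392
Iter 18: z = -0.1768 + -0.0894i, |z|^2 = 0.0392
Iter 19: z = -0.1768 + -0.0894i, |z|^2 = 0.0392
Iter 20: z = -0.1768 + -0.0894i, |z|^2 = 0.0392
Iter 21: z = -0.1768 + -0.0894i, |z|^2 = 0.0392
Iter 22: z = -0.1768 + -0.0894i, |z|^2 = 0.0392
Iter 23: z = -0.1768 + -0.0894i, |z|^2 = 0.0392
Did not escape in 24 iterations → in set

Answer: yes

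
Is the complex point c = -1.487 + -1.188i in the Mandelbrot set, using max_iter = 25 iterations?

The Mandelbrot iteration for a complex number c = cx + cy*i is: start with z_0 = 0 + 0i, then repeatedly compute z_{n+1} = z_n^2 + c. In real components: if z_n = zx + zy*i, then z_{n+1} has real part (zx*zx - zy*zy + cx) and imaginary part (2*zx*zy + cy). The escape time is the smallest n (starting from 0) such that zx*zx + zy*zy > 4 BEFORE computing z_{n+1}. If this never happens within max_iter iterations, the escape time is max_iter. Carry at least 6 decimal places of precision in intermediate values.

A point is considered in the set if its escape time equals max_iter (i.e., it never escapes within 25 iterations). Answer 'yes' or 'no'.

z_0 = 0 + 0i, c = -1.4870 + -1.1880i
Iter 1: z = -1.4870 + -1.1880i, |z|^2 = 3.6225
Iter 2: z = -0.6872 + 2.3451i, |z|^2 = 5.9718
Escaped at iteration 2

Answer: no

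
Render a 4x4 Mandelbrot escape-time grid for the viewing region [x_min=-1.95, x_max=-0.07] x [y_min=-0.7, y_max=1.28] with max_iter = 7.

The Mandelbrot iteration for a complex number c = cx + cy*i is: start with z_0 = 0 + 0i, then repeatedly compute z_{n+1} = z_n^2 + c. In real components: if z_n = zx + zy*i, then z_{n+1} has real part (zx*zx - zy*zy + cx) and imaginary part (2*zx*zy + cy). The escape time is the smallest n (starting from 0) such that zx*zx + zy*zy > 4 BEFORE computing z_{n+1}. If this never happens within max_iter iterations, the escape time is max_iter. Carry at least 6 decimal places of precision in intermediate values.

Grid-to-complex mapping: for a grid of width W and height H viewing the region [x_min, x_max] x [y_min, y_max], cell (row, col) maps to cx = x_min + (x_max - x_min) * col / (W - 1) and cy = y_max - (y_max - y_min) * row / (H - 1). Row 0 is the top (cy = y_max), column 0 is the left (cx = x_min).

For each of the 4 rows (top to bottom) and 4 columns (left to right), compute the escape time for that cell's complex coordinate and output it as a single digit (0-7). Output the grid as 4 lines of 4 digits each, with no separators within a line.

(row=0, col=0): c = -1.9500 + 1.2800i → escape time 1
(row=0, col=1): c = -1.3233 + 1.2800i → escape time 2
(row=0, col=2): c = -0.6967 + 1.2800i → escape time 3
(row=0, col=3): c = -0.0700 + 1.2800i → escape time 2
(row=1, col=0): c = -1.9500 + 0.6200i → escape time 1
(row=1, col=1): c = -1.3233 + 0.6200i → escape time 3
(row=1, col=2): c = -0.6967 + 0.6200i → escape time 6
(row=1, col=3): c = -0.0700 + 0.6200i → escape time 7
(row=2, col=0): c = -1.9500 + -0.0400i → escape time 5
(row=2, col=1): c = -1.3233 + -0.0400i → escape time 7
(row=2, col=2): c = -0.6967 + -0.0400i → escape time 7
(row=2, col=3): c = -0.0700 + -0.0400i → escape time 7
(row=3, col=0): c = -1.9500 + -0.7000i → escape time 1
(row=3, col=1): c = -1.3233 + -0.7000i → escape time 3
(row=3, col=2): c = -0.6967 + -0.7000i → escape time 5
(row=3, col=3): c = -0.0700 + -0.7000i → escape time 7

Answer: 1232
1367
5777
1357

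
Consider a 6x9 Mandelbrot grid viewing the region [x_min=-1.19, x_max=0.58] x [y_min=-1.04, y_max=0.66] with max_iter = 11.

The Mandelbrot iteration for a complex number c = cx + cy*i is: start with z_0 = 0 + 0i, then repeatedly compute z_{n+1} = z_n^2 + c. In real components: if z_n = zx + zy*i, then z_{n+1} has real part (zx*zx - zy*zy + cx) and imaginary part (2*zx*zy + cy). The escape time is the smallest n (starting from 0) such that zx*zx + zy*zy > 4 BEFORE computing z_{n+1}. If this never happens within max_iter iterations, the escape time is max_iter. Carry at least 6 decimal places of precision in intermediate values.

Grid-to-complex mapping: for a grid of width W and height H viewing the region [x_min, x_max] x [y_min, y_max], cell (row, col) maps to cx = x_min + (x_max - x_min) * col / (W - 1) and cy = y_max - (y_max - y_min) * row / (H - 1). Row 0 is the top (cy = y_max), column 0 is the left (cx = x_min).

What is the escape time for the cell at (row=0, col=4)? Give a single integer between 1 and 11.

z_0 = 0 + 0i, c = 0.2260 + 0.6600i
Iter 1: z = 0.2260 + 0.6600i, |z|^2 = 0.4867
Iter 2: z = -0.1585 + 0.9583i, |z|^2 = 0.9435
Iter 3: z = -0.6672 + 0.3562i, |z|^2 = 0.5721
Iter 4: z = 0.5444 + 0.1847i, |z|^2 = 0.3304
Iter 5: z = 0.4882 + 0.8611i, |z|^2 = 0.9798
Iter 6: z = -0.2771 + 1.5008i, |z|^2 = 2.3292
Iter 7: z = -1.9496 + -0.1718i, |z|^2 = 3.8305
Iter 8: z = 3.9974 + 1.3298i, |z|^2 = 17.7479
Escaped at iteration 8

Answer: 8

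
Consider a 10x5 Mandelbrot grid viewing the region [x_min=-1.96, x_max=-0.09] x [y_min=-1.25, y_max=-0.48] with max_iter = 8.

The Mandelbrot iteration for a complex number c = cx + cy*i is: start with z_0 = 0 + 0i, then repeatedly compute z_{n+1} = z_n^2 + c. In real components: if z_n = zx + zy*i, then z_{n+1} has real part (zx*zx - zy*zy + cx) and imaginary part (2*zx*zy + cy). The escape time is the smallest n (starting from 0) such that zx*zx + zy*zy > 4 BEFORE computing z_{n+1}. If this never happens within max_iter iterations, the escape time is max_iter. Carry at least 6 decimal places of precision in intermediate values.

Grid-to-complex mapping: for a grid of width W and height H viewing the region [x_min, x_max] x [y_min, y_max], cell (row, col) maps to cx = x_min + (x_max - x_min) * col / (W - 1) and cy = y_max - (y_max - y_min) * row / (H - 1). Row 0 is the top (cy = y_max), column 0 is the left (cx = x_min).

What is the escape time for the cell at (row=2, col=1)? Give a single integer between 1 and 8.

z_0 = 0 + 0i, c = -1.7522 + -0.8650i
Iter 1: z = -1.7522 + -0.8650i, |z|^2 = 3.8185
Iter 2: z = 0.5698 + 2.1663i, |z|^2 = 5.0178
Escaped at iteration 2

Answer: 2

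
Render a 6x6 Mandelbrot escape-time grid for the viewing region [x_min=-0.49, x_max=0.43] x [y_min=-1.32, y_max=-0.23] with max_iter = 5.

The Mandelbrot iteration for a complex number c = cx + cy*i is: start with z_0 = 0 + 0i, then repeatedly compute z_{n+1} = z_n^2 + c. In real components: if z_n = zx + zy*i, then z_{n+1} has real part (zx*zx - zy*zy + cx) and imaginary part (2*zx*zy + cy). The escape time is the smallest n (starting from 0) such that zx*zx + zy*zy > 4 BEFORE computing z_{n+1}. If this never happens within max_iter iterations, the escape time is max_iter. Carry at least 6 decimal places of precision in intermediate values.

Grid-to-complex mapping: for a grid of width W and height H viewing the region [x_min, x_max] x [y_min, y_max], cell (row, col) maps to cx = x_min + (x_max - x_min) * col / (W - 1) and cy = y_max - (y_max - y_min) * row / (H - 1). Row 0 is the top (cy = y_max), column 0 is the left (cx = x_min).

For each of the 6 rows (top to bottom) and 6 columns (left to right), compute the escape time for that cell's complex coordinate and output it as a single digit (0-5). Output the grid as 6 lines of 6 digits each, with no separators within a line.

(row=0, col=0): c = -0.4900 + -0.2300i → escape time 5
(row=0, col=1): c = -0.3060 + -0.2300i → escape time 5
(row=0, col=2): c = -0.1220 + -0.2300i → escape time 5
(row=0, col=3): c = 0.0620 + -0.2300i → escape time 5
(row=0, col=4): c = 0.2460 + -0.2300i → escape time 5
(row=0, col=5): c = 0.4300 + -0.2300i → escape time 5
(row=1, col=0): c = -0.4900 + -0.4480i → escape time 5
(row=1, col=1): c = -0.3060 + -0.4480i → escape time 5
(row=1, col=2): c = -0.1220 + -0.4480i → escape time 5
(row=1, col=3): c = 0.0620 + -0.4480i → escape time 5
(row=1, col=4): c = 0.2460 + -0.4480i → escape time 5
(row=1, col=5): c = 0.4300 + -0.4480i → escape time 5
(row=2, col=0): c = -0.4900 + -0.6660i → escape time 5
(row=2, col=1): c = -0.3060 + -0.6660i → escape time 5
(row=2, col=2): c = -0.1220 + -0.6660i → escape time 5
(row=2, col=3): c = 0.0620 + -0.6660i → escape time 5
(row=2, col=4): c = 0.2460 + -0.6660i → escape time 5
(row=2, col=5): c = 0.4300 + -0.6660i → escape time 5
(row=3, col=0): c = -0.4900 + -0.8840i → escape time 4
(row=3, col=1): c = -0.3060 + -0.8840i → escape time 5
(row=3, col=2): c = -0.1220 + -0.8840i → escape time 5
(row=3, col=3): c = 0.0620 + -0.8840i → escape time 5
(row=3, col=4): c = 0.2460 + -0.8840i → escape time 4
(row=3, col=5): c = 0.4300 + -0.8840i → escape time 3
(row=4, col=0): c = -0.4900 + -1.1020i → escape time 4
(row=4, col=1): c = -0.3060 + -1.1020i → escape time 4
(row=4, col=2): c = -0.1220 + -1.1020i → escape time 5
(row=4, col=3): c = 0.0620 + -1.1020i → escape time 4
(row=4, col=4): c = 0.2460 + -1.1020i → escape time 3
(row=4, col=5): c = 0.4300 + -1.1020i → escape time 2
(row=5, col=0): c = -0.4900 + -1.3200i → escape time 3
(row=5, col=1): c = -0.3060 + -1.3200i → escape time 2
(row=5, col=2): c = -0.1220 + -1.3200i → escape time 2
(row=5, col=3): c = 0.0620 + -1.3200i → escape time 2
(row=5, col=4): c = 0.2460 + -1.3200i → escape time 2
(row=5, col=5): c = 0.4300 + -1.3200i → escape time 2

Answer: 555555
555555
555555
455543
445432
322222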